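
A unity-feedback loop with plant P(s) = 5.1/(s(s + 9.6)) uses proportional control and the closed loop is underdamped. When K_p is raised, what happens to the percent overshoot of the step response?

increase

ζ = 9.6/(2√(5.1K_p)) decreases as K_p grows; lower damping means more overshoot.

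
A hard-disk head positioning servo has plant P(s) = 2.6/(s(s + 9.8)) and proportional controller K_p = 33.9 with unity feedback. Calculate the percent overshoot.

14.6%

Closed-loop characteristic equation: s² + 9.8s + 88.14 = 0, so ω_n = 9.388 rad/s and ζ = 9.8/(2·9.388) = 0.5219.
%OS = 100·exp(−πζ/√(1−ζ²)) = 100·exp(−π·0.5219/√0.7276) = 14.6%.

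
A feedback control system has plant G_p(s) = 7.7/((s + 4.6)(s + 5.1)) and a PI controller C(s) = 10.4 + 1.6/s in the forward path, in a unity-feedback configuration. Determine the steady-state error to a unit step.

0

The open loop C(s)G_p(s) has a pole at the origin (type 1), so the static position error constant is infinite and e_ss = 1/(1+∞) = 0.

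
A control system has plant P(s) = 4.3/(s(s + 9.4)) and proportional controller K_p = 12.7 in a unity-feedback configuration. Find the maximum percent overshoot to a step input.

7.51%

Closed-loop characteristic equation: s² + 9.4s + 54.61 = 0, so ω_n = 7.39 rad/s and ζ = 9.4/(2·7.39) = 0.636.
%OS = 100·exp(−πζ/√(1−ζ²)) = 100·exp(−π·0.636/√0.5955) = 7.51%.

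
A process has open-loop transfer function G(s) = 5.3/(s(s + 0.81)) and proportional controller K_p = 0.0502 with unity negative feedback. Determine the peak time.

T_p = 9.84 s

The closed-loop denominator s² + 0.81s + 0.2661 gives ω_n = √0.2661 = 0.5158 and ζ = 0.81/(2ω_n) = 0.7852.
Damped frequency ω_d = ω_n√(1−ζ²) = 0.3194 rad/s, so peak time T_p = π/ω_d = 9.84 s.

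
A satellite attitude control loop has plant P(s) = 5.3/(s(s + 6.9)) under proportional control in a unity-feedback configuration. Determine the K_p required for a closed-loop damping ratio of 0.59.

Closed-loop characteristic equation: s² + 6.9s + K_p·5.3 = 0.
So ω_n = √(5.3K_p) and 2ζω_n = 6.9, giving ζ = 6.9/(2√(5.3K_p)).
Setting ζ = 0.59: √(5.3K_p) = 6.9/(2·0.59) = 5.847, so K_p = 34.19/5.3 = 6.45.

K_p = 6.45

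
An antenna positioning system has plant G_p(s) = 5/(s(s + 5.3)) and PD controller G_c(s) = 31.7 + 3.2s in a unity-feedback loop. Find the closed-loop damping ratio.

ζ = 0.846

Forward path: (31.7 + 3.2s)·5/(s(s+5.3)). The closed-loop characteristic equation is s² + (5.3 + 5·3.2)s + 5·31.7 = 0.
That is s² + 21.3s + 158.5 = 0, so ω_n = 12.59 rad/s and ζ = 21.3/(2·12.59) = 0.8459.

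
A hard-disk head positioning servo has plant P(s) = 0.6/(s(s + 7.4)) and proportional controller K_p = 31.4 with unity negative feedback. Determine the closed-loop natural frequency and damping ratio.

The closed-loop denominator is s(s+7.4) + 31.4·0.6 = s² + 7.4s + 18.84.
Matching s² + 2ζω_n s + ω_n²: ω_n = √18.84 = 4.341 rad/s and 2ζω_n = 7.4, so ζ = 7.4/(2·4.341) = 0.852.

ω_n = 4.34 rad/s, ζ = 0.852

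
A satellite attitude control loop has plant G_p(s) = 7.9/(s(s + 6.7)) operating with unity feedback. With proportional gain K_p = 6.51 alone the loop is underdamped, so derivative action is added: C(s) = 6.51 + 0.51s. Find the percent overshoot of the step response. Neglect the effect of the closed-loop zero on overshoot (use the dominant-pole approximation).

2.9%

Forward path: (6.51 + 0.51s)·7.9/(s(s+6.7)). The closed-loop characteristic equation is s² + (6.7 + 7.9·0.51)s + 7.9·6.51 = 0.
That is s² + 10.73s + 51.43 = 0, so ω_n = 7.171 rad/s and ζ = 10.73/(2·7.171) = 0.748.
%OS = 100·exp(−πζ/√(1−ζ²)) = 2.9%.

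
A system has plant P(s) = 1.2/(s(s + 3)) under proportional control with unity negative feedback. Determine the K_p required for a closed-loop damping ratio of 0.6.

K_p = 5.21

Closed-loop characteristic equation: s² + 3s + K_p·1.2 = 0.
So ω_n = √(1.2K_p) and 2ζω_n = 3, giving ζ = 3/(2√(1.2K_p)).
Setting ζ = 0.6: √(1.2K_p) = 3/(2·0.6) = 2.5, so K_p = 6.25/1.2 = 5.21.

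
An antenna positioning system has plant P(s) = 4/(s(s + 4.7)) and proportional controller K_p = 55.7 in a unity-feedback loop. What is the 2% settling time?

The closed-loop denominator s² + 4.7s + 222.8 gives ω_n = √222.8 = 14.93 and ζ = 4.7/(2ω_n) = 0.1574.
2% settling time T_s ≈ 4/(ζω_n) = 4/2.35 = 1.7 s.

T_s ≈ 1.7 s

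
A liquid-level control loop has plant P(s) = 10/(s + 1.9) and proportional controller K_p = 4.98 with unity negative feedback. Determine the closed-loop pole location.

Closed-loop transfer function: T(s) = K_p·P(s)/(1 + K_p·P(s)) = 49.8/(s + 1.9 + 49.8) = 49.8/(s + 51.7).
The closed-loop pole is at s = −51.7.

s = -51.7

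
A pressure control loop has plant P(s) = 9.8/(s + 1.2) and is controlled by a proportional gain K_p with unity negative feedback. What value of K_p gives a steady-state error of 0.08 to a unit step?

K_p = 1.41

Steady-state error for a unit step on this type-0 loop is 1/(1 + K_p·P(0)).
P(0) = 8.167. Require 1/(1 + K_p·8.167) = 0.08, so 1 + 8.167·K_p = 12.5.
K_p = (12.5 − 1)/8.167 = 1.41.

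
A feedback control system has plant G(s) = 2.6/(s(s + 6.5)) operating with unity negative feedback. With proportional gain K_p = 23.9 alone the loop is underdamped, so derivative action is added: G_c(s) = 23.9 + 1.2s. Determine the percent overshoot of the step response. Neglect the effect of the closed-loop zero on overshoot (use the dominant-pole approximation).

8.9%

Forward path: (23.9 + 1.2s)·2.6/(s(s+6.5)). The closed-loop characteristic equation is s² + (6.5 + 2.6·1.2)s + 2.6·23.9 = 0.
That is s² + 9.62s + 62.14 = 0, so ω_n = 7.883 rad/s and ζ = 9.62/(2·7.883) = 0.6102.
%OS = 100·exp(−πζ/√(1−ζ²)) = 8.9%.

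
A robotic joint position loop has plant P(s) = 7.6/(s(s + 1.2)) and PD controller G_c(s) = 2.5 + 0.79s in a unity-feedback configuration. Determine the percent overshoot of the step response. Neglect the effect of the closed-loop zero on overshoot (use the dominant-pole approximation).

0.995%

Forward path: (2.5 + 0.79s)·7.6/(s(s+1.2)). The closed-loop characteristic equation is s² + (1.2 + 7.6·0.79)s + 7.6·2.5 = 0.
That is s² + 7.204s + 19 = 0, so ω_n = 4.359 rad/s and ζ = 7.204/(2·4.359) = 0.8264.
%OS = 100·exp(−πζ/√(1−ζ²)) = 0.995%.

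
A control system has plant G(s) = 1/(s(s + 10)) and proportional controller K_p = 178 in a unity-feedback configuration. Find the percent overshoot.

The closed-loop denominator s² + 10s + 178 gives ω_n = √178 = 13.34 and ζ = 10/(2ω_n) = 0.3748.
%OS = 100·exp(−πζ/√(1−ζ²)) = 100·exp(−π·0.3748/√0.8596) = 28.1%.

28.1%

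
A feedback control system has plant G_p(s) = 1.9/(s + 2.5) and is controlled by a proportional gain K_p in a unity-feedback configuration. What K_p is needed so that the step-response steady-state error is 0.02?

The loop is type 0, so e_ss(step) = 1/(1 + K_pos) with K_pos = K_p·G_p(0).
G_p(0) = 0.76. Require 1/(1 + K_p·0.76) = 0.02, so 1 + 0.76·K_p = 50.
K_p = (50 − 1)/0.76 = 64.5.

K_p = 64.5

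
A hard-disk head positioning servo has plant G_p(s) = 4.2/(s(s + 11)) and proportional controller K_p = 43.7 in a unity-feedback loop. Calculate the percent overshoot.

24.8%

Closed-loop characteristic equation: s² + 11s + 183.5 = 0, so ω_n = 13.55 rad/s and ζ = 11/(2·13.55) = 0.406.
%OS = 100·exp(−πζ/√(1−ζ²)) = 100·exp(−π·0.406/√0.8352) = 24.8%.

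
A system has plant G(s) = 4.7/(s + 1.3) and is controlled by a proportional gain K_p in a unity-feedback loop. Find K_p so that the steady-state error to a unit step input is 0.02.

K_p = 13.6

Steady-state error for a unit step on this type-0 loop is 1/(1 + K_p·G(0)).
G(0) = 3.615. Require 1/(1 + K_p·3.615) = 0.02, so 1 + 3.615·K_p = 50.
K_p = (50 − 1)/3.615 = 13.6.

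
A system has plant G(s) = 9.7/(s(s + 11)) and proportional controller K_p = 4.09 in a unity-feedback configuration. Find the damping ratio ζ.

ζ = 0.873

The closed-loop denominator is s(s+11) + 4.09·9.7 = s² + 11s + 39.67.
Matching s² + 2ζω_n s + ω_n²: ω_n = √39.67 = 6.299 rad/s and 2ζω_n = 11, so ζ = 11/(2·6.299) = 0.873.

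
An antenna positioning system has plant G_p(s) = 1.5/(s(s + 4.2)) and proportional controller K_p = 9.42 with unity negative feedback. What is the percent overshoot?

Closed-loop characteristic equation: s² + 4.2s + 14.13 = 0, so ω_n = 3.759 rad/s and ζ = 4.2/(2·3.759) = 0.5587.
%OS = 100·exp(−πζ/√(1−ζ²)) = 100·exp(−π·0.5587/√0.6879) = 12.1%.

12.1%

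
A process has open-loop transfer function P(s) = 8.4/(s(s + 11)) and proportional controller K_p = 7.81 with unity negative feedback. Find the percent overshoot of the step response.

From 1 + K_pP(s) = 0: s² + 11s + 65.6 = 0 ⇒ ω_n = 8.1, ζ = 0.679.
%OS = 100·exp(−πζ/√(1−ζ²)) = 100·exp(−π·0.679/√0.5389) = 5.47%.

5.47%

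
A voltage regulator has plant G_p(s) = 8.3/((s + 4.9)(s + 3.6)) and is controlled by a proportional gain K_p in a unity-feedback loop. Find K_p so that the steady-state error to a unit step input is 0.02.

The loop is type 0, so e_ss(step) = 1/(1 + K_pos) with K_pos = K_p·G_p(0).
G_p(0) = 0.4705. Require 1/(1 + K_p·0.4705) = 0.02, so 1 + 0.4705·K_p = 50.
K_p = (50 − 1)/0.4705 = 104.

K_p = 104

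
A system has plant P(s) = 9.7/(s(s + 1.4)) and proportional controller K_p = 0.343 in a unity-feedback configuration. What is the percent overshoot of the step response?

The closed-loop denominator s² + 1.4s + 3.327 gives ω_n = √3.327 = 1.824 and ζ = 1.4/(2ω_n) = 0.3838.
%OS = 100·exp(−πζ/√(1−ζ²)) = 100·exp(−π·0.3838/√0.8527) = 27.1%.

27.1%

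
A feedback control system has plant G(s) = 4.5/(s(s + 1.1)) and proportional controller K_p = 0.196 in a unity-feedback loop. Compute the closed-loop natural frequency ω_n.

With unity feedback the closed-loop characteristic equation is s² + 1.1s + 0.196·4.5 = s² + 1.1s + 0.882 = 0.
So ω_n² = 0.882 ⇒ ω_n = 0.9391 rad/s, and ζ = 1.1/(2ω_n) = 0.586.

ω_n = 0.939 rad/s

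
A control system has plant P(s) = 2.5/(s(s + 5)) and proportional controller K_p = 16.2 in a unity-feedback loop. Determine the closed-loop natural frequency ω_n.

ω_n = 6.36 rad/s

1 + K_p·P(s) = 0 gives s² + 5s + 40.5 = 0.
Matching s² + 2ζω_n s + ω_n²: ω_n = √40.5 = 6.364 rad/s and 2ζω_n = 5, so ζ = 5/(2·6.364) = 0.393.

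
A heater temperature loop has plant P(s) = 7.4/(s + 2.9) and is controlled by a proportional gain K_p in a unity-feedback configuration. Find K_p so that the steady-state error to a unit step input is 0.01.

For a type-0 loop with proportional control, e_ss = 1/(1 + K_p·P(0)).
P(0) = 2.552. Require 1/(1 + K_p·2.552) = 0.01, so 1 + 2.552·K_p = 100.
K_p = (100 − 1)/2.552 = 38.8.

K_p = 38.8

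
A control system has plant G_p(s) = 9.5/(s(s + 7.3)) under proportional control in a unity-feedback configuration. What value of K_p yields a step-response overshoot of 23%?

K_p = 7.81

From %OS = 100·exp(−πζ/√(1−ζ²)) = 23%, ζ = −ln(0.23)/√(π²+ln²(0.23)) = 0.4237.
Characteristic equation s² + 7.3s + 9.5K_p = 0 gives ζ = 7.3/(2√(9.5K_p)).
Setting ζ = 0.4237: √(9.5K_p) = 7.3/(2·0.4237) = 8.614, so K_p = 74.2/9.5 = 7.81.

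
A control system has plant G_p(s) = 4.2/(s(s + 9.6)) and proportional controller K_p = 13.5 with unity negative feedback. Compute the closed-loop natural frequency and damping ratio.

1 + K_p·G_p(s) = 0 gives s² + 9.6s + 56.7 = 0.
So ω_n² = 56.7 ⇒ ω_n = 7.53 rad/s, and ζ = 9.6/(2ω_n) = 0.637.

ω_n = 7.53 rad/s, ζ = 0.637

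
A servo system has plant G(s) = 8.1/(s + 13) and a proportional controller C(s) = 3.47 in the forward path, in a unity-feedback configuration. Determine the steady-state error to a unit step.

The loop is type 0. Static position error constant K_pos = C(0)·G(0) = 3.47·0.6231 = 2.162.
Steady-state error to a unit step: e_ss = 1/(1+K_pos) = 1/3.162 = 0.316.

0.316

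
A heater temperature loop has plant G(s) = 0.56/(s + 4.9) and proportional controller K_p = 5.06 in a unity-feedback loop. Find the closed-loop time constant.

τ = 0.129 s

Closed-loop transfer function: T(s) = K_p·G(s)/(1 + K_p·G(s)) = 2.834/(s + 4.9 + 2.834) = 2.834/(s + 7.734).
Time constant τ = 1/7.734 = 0.129 s.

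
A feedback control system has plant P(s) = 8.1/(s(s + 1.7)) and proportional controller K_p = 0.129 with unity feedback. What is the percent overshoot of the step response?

0.907%

Closed-loop characteristic equation: s² + 1.7s + 1.045 = 0, so ω_n = 1.022 rad/s and ζ = 1.7/(2·1.022) = 0.8315.
%OS = 100·exp(−πζ/√(1−ζ²)) = 100·exp(−π·0.8315/√0.3085) = 0.907%.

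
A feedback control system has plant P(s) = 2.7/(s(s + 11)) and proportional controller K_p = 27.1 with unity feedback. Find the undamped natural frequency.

The closed-loop denominator is s(s+11) + 27.1·2.7 = s² + 11s + 73.17.
So ω_n² = 73.17 ⇒ ω_n = 8.554 rad/s, and ζ = 11/(2ω_n) = 0.643.

ω_n = 8.55 rad/s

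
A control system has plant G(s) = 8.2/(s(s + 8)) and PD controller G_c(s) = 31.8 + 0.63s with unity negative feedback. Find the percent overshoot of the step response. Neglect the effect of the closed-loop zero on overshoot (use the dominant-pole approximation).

Forward path: (31.8 + 0.63s)·8.2/(s(s+8)). The closed-loop characteristic equation is s² + (8 + 8.2·0.63)s + 8.2·31.8 = 0.
That is s² + 13.17s + 260.8 = 0, so ω_n = 16.15 rad/s and ζ = 13.17/(2·16.15) = 0.4077.
%OS = 100·exp(−πζ/√(1−ζ²)) = 24.6%.

24.6%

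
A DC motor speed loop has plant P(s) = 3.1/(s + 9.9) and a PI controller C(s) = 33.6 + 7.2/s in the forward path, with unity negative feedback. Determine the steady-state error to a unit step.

The open loop C(s)P(s) has a pole at the origin (type 1), so the static position error constant is infinite and e_ss = 1/(1+∞) = 0.

0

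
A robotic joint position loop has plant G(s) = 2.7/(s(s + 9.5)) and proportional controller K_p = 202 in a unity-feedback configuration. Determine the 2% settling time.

T_s ≈ 0.842 s

From 1 + K_pG(s) = 0: s² + 9.5s + 545.4 = 0 ⇒ ω_n = 23.35, ζ = 0.2034.
2% settling time T_s ≈ 4/(ζω_n) = 4/4.75 = 0.842 s.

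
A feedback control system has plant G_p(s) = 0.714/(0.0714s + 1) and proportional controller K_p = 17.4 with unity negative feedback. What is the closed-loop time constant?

τ = 0.00532 s

Closed loop: T(s) = K_p·G_p/(1+K_p·G_p) = 12.42/(0.0714s + 1 + 12.42), with pole at s = −(1 + 12.42)/0.0714 = −188.
Closed-loop time constant τ = 1/188 = 0.00532 s.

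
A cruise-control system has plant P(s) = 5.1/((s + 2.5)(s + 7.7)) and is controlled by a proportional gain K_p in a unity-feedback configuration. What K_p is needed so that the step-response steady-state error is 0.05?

Steady-state error for a unit step on this type-0 loop is 1/(1 + K_p·P(0)).
P(0) = 0.2649. Require 1/(1 + K_p·0.2649) = 0.05, so 1 + 0.2649·K_p = 20.
K_p = (20 − 1)/0.2649 = 71.7.

K_p = 71.7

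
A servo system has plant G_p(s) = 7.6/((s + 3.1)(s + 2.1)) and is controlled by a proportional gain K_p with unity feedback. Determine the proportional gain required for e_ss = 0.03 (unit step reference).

K_p = 27.7

Steady-state error for a unit step on this type-0 loop is 1/(1 + K_p·G_p(0)).
G_p(0) = 1.167. Require 1/(1 + K_p·1.167) = 0.03, so 1 + 1.167·K_p = 33.33.
K_p = (33.33 − 1)/1.167 = 27.7.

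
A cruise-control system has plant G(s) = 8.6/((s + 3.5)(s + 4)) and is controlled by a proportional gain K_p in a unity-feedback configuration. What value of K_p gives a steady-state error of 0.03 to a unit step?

Steady-state error for a unit step on this type-0 loop is 1/(1 + K_p·G(0)).
G(0) = 0.6143. Require 1/(1 + K_p·0.6143) = 0.03, so 1 + 0.6143·K_p = 33.33.
K_p = (33.33 − 1)/0.6143 = 52.6.

K_p = 52.6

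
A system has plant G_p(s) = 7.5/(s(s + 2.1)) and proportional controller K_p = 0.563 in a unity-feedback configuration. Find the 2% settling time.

T_s ≈ 3.81 s

From 1 + K_pG_p(s) = 0: s² + 2.1s + 4.222 = 0 ⇒ ω_n = 2.055, ζ = 0.511.
2% settling time T_s ≈ 4/(ζω_n) = 4/1.05 = 3.81 s.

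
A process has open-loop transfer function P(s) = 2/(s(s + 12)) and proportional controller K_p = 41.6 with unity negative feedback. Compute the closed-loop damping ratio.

With unity feedback the closed-loop characteristic equation is s² + 12s + 41.6·2 = s² + 12s + 83.2 = 0.
So ω_n² = 83.2 ⇒ ω_n = 9.121 rad/s, and ζ = 12/(2ω_n) = 0.658.

ζ = 0.658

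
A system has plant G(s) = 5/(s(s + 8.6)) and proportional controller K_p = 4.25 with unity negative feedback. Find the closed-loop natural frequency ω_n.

With unity feedback the closed-loop characteristic equation is s² + 8.6s + 4.25·5 = s² + 8.6s + 21.25 = 0.
Matching s² + 2ζω_n s + ω_n²: ω_n = √21.25 = 4.61 rad/s and 2ζω_n = 8.6, so ζ = 8.6/(2·4.61) = 0.933.

ω_n = 4.61 rad/s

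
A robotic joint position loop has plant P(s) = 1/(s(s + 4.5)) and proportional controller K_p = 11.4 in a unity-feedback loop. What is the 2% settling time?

T_s ≈ 1.78 s

From 1 + K_pP(s) = 0: s² + 4.5s + 11.4 = 0 ⇒ ω_n = 3.376, ζ = 0.6664.
2% settling time T_s ≈ 4/(ζω_n) = 4/2.25 = 1.78 s.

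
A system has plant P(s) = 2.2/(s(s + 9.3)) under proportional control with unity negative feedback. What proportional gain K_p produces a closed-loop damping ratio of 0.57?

Closed-loop characteristic equation: s² + 9.3s + K_p·2.2 = 0.
So ω_n = √(2.2K_p) and 2ζω_n = 9.3, giving ζ = 9.3/(2√(2.2K_p)).
Setting ζ = 0.57: √(2.2K_p) = 9.3/(2·0.57) = 8.158, so K_p = 66.55/2.2 = 30.3.

K_p = 30.3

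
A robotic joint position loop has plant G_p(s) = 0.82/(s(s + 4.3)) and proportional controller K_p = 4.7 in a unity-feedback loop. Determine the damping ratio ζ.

ζ = 1.1

With unity feedback the closed-loop characteristic equation is s² + 4.3s + 4.7·0.82 = s² + 4.3s + 3.854 = 0.
So ω_n² = 3.854 ⇒ ω_n = 1.963 rad/s, and ζ = 4.3/(2ω_n) = 1.1.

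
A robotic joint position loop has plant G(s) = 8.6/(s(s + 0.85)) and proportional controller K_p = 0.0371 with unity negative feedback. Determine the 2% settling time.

The closed-loop denominator s² + 0.85s + 0.3191 gives ω_n = √0.3191 = 0.5649 and ζ = 0.85/(2ω_n) = 0.7524.
2% settling time T_s ≈ 4/(ζω_n) = 4/0.425 = 9.41 s.

T_s ≈ 9.41 s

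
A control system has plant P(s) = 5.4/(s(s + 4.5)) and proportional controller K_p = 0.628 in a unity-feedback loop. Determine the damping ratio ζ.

ζ = 1.22

With unity feedback the closed-loop characteristic equation is s² + 4.5s + 0.628·5.4 = s² + 4.5s + 3.391 = 0.
So ω_n² = 3.391 ⇒ ω_n = 1.842 rad/s, and ζ = 4.5/(2ω_n) = 1.22.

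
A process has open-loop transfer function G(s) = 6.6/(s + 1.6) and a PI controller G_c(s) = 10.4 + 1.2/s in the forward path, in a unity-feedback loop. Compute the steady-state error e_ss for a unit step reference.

0

The open loop G_c(s)G(s) has a pole at the origin (type 1), so the static position error constant is infinite and e_ss = 1/(1+∞) = 0.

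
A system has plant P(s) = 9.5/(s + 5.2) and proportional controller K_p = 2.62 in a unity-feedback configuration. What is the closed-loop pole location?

Closed-loop transfer function: T(s) = K_p·P(s)/(1 + K_p·P(s)) = 24.89/(s + 5.2 + 24.89) = 24.89/(s + 30.09).
The closed-loop pole is at s = −30.09.

s = -30.09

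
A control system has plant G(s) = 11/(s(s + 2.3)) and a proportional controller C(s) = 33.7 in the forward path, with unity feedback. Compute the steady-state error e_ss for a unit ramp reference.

0.0062

The loop has one pole at the origin (type 1). Velocity error constant K_v = lim_{s→0} s·C(s)G(s) = 33.7·11/2.3 = 161.2.
Steady-state error to a unit ramp: e_ss = 1/K_v = 0.0062.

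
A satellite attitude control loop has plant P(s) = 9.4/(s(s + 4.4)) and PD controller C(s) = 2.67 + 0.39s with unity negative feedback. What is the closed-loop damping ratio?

ζ = 0.805

Forward path: (2.67 + 0.39s)·9.4/(s(s+4.4)). The closed-loop characteristic equation is s² + (4.4 + 9.4·0.39)s + 9.4·2.67 = 0.
That is s² + 8.066s + 25.1 = 0, so ω_n = 5.01 rad/s and ζ = 8.066/(2·5.01) = 0.805.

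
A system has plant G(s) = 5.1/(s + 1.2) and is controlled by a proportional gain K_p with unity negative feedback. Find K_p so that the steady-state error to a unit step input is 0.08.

K_p = 2.71

Steady-state error for a unit step on this type-0 loop is 1/(1 + K_p·G(0)).
G(0) = 4.25. Require 1/(1 + K_p·4.25) = 0.08, so 1 + 4.25·K_p = 12.5.
K_p = (12.5 − 1)/4.25 = 2.71.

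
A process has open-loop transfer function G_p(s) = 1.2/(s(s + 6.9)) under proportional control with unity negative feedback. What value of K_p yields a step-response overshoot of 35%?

From %OS = 100·exp(−πζ/√(1−ζ²)) = 35%, ζ = −ln(0.35)/√(π²+ln²(0.35)) = 0.3169.
Characteristic equation s² + 6.9s + 1.2K_p = 0 gives ζ = 6.9/(2√(1.2K_p)).
Setting ζ = 0.3169: √(1.2K_p) = 6.9/(2·0.3169) = 10.89, so K_p = 118.5/1.2 = 98.7.

K_p = 98.7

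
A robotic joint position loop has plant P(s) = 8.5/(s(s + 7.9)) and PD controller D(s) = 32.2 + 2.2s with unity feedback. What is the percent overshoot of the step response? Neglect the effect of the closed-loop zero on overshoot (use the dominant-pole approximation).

Forward path: (32.2 + 2.2s)·8.5/(s(s+7.9)). The closed-loop characteristic equation is s² + (7.9 + 8.5·2.2)s + 8.5·32.2 = 0.
That is s² + 26.6s + 273.7 = 0, so ω_n = 16.54 rad/s and ζ = 26.6/(2·16.54) = 0.8039.
%OS = 100·exp(−πζ/√(1−ζ²)) = 1.43%.

1.43%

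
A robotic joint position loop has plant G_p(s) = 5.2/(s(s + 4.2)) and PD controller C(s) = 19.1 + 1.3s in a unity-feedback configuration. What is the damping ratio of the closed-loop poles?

ζ = 0.55

Forward path: (19.1 + 1.3s)·5.2/(s(s+4.2)). The closed-loop characteristic equation is s² + (4.2 + 5.2·1.3)s + 5.2·19.1 = 0.
That is s² + 10.96s + 99.32 = 0, so ω_n = 9.966 rad/s and ζ = 10.96/(2·9.966) = 0.5499.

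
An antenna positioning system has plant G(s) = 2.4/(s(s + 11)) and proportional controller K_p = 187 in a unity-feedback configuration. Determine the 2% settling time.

T_s ≈ 0.727 s

The closed-loop denominator s² + 11s + 448.8 gives ω_n = √448.8 = 21.18 and ζ = 11/(2ω_n) = 0.2596.
2% settling time T_s ≈ 4/(ζω_n) = 4/5.5 = 0.727 s.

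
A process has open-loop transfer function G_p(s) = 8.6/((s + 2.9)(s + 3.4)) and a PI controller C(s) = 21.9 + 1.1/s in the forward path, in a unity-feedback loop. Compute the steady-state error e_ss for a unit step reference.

0

The open loop C(s)G_p(s) has a pole at the origin (type 1), so the static position error constant is infinite and e_ss = 1/(1+∞) = 0.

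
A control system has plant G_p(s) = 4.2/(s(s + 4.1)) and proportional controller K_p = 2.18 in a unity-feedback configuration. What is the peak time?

From 1 + K_pG_p(s) = 0: s² + 4.1s + 9.156 = 0 ⇒ ω_n = 3.026, ζ = 0.6775.
Damped frequency ω_d = ω_n√(1−ζ²) = 2.226 rad/s, so peak time T_p = π/ω_d = 1.41 s.

T_p = 1.41 s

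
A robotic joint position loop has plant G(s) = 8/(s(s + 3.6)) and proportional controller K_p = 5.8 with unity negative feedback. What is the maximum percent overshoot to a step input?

From 1 + K_pG(s) = 0: s² + 3.6s + 46.4 = 0 ⇒ ω_n = 6.812, ζ = 0.2642.
%OS = 100·exp(−πζ/√(1−ζ²)) = 100·exp(−π·0.2642/√0.9302) = 42.3%.

42.3%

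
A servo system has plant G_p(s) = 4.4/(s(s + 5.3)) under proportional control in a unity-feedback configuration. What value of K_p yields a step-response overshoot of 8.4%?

From %OS = 100·exp(−πζ/√(1−ζ²)) = 8.4%, ζ = −ln(0.084)/√(π²+ln²(0.084)) = 0.6191.
Characteristic equation s² + 5.3s + 4.4K_p = 0 gives ζ = 5.3/(2√(4.4K_p)).
Setting ζ = 0.6191: √(4.4K_p) = 5.3/(2·0.6191) = 4.28, so K_p = 18.32/4.4 = 4.16.

K_p = 4.16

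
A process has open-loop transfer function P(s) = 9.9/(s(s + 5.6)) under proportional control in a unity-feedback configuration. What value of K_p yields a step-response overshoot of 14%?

K_p = 2.81

From %OS = 100·exp(−πζ/√(1−ζ²)) = 14%, ζ = −ln(0.14)/√(π²+ln²(0.14)) = 0.5305.
Characteristic equation s² + 5.6s + 9.9K_p = 0 gives ζ = 5.6/(2√(9.9K_p)).
Setting ζ = 0.5305: √(9.9K_p) = 5.6/(2·0.5305) = 5.278, so K_p = 27.86/9.9 = 2.81.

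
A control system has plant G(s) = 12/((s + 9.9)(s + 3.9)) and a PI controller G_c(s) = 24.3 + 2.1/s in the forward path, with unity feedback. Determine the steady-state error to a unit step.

The open loop G_c(s)G(s) has a pole at the origin (type 1), so the static position error constant is infinite and e_ss = 1/(1+∞) = 0.

0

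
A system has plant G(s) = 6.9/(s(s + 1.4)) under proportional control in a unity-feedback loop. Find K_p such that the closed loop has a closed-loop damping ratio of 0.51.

Closed-loop characteristic equation: s² + 1.4s + K_p·6.9 = 0.
So ω_n = √(6.9K_p) and 2ζω_n = 1.4, giving ζ = 1.4/(2√(6.9K_p)).
Setting ζ = 0.51: √(6.9K_p) = 1.4/(2·0.51) = 1.373, so K_p = 1.884/6.9 = 0.273.

K_p = 0.273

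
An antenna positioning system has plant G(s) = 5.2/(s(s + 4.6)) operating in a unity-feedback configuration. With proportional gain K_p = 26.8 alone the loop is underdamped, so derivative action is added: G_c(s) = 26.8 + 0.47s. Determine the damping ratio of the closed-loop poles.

Forward path: (26.8 + 0.47s)·5.2/(s(s+4.6)). The closed-loop characteristic equation is s² + (4.6 + 5.2·0.47)s + 5.2·26.8 = 0.
That is s² + 7.044s + 139.4 = 0, so ω_n = 11.81 rad/s and ζ = 7.044/(2·11.81) = 0.2983.

ζ = 0.298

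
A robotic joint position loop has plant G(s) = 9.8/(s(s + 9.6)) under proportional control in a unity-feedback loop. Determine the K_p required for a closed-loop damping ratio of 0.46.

K_p = 11.1

Closed-loop characteristic equation: s² + 9.6s + K_p·9.8 = 0.
So ω_n = √(9.8K_p) and 2ζω_n = 9.6, giving ζ = 9.6/(2√(9.8K_p)).
Setting ζ = 0.46: √(9.8K_p) = 9.6/(2·0.46) = 10.43, so K_p = 108.9/9.8 = 11.1.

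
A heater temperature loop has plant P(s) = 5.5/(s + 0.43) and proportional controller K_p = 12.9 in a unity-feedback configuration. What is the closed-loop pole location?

s = -71.38

Closed-loop transfer function: T(s) = K_p·P(s)/(1 + K_p·P(s)) = 70.95/(s + 0.43 + 70.95) = 70.95/(s + 71.38).
The closed-loop pole is at s = −71.38.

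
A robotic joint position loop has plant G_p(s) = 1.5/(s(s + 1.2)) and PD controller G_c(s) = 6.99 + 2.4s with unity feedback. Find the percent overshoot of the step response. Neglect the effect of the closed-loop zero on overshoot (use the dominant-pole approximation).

Forward path: (6.99 + 2.4s)·1.5/(s(s+1.2)). The closed-loop characteristic equation is s² + (1.2 + 1.5·2.4)s + 1.5·6.99 = 0.
That is s² + 4.8s + 10.48 = 0, so ω_n = 3.238 rad/s and ζ = 4.8/(2·3.238) = 0.7412.
%OS = 100·exp(−πζ/√(1−ζ²)) = 3.12%.

3.12%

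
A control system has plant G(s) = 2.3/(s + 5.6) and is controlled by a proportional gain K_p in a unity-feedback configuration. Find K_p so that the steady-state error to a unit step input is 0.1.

K_p = 21.9

The loop is type 0, so e_ss(step) = 1/(1 + K_pos) with K_pos = K_p·G(0).
G(0) = 0.4107. Require 1/(1 + K_p·0.4107) = 0.1, so 1 + 0.4107·K_p = 10.
K_p = (10 − 1)/0.4107 = 21.9.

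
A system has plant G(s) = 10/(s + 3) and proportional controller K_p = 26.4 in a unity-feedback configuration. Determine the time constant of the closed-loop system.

Closed-loop transfer function: T(s) = K_p·G(s)/(1 + K_p·G(s)) = 264/(s + 3 + 264) = 264/(s + 267).
Time constant τ = 1/267 = 0.00375 s.

τ = 0.00375 s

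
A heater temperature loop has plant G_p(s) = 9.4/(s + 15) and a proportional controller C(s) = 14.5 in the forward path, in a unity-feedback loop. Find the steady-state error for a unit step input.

The loop is type 0. Static position error constant K_pos = C(0)·G_p(0) = 14.5·0.6267 = 9.087.
Steady-state error to a unit step: e_ss = 1/(1+K_pos) = 1/10.09 = 0.0991.

0.0991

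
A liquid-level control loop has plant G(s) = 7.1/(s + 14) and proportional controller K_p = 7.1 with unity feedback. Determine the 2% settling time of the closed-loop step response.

Closed-loop transfer function: T(s) = K_p·G(s)/(1 + K_p·G(s)) = 50.41/(s + 14 + 50.41) = 50.41/(s + 64.41).
Time constant τ = 1/64.41 = 0.01553 s, so the 2% settling time is about 4τ = 0.0621 s.

T_s ≈ 0.0621 s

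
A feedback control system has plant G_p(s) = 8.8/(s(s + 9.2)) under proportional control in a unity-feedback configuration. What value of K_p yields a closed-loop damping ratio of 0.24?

Closed-loop characteristic equation: s² + 9.2s + K_p·8.8 = 0.
So ω_n = √(8.8K_p) and 2ζω_n = 9.2, giving ζ = 9.2/(2√(8.8K_p)).
Setting ζ = 0.24: √(8.8K_p) = 9.2/(2·0.24) = 19.17, so K_p = 367.4/8.8 = 41.7.

K_p = 41.7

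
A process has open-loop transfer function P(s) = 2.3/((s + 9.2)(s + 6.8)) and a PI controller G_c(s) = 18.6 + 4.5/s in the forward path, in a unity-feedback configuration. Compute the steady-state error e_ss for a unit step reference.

The open loop G_c(s)P(s) has a pole at the origin (type 1), so the static position error constant is infinite and e_ss = 1/(1+∞) = 0.

0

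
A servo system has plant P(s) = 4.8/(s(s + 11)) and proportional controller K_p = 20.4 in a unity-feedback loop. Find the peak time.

From 1 + K_pP(s) = 0: s² + 11s + 97.92 = 0 ⇒ ω_n = 9.895, ζ = 0.5558.
Damped frequency ω_d = ω_n√(1−ζ²) = 8.226 rad/s, so peak time T_p = π/ω_d = 0.382 s.

T_p = 0.382 s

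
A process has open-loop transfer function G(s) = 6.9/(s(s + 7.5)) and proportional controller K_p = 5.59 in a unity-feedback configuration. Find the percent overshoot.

9.26%

From 1 + K_pG(s) = 0: s² + 7.5s + 38.57 = 0 ⇒ ω_n = 6.211, ζ = 0.6038.
%OS = 100·exp(−πζ/√(1−ζ²)) = 100·exp(−π·0.6038/√0.6354) = 9.26%.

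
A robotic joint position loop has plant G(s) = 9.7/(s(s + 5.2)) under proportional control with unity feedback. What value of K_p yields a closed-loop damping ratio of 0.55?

Closed-loop characteristic equation: s² + 5.2s + K_p·9.7 = 0.
So ω_n = √(9.7K_p) and 2ζω_n = 5.2, giving ζ = 5.2/(2√(9.7K_p)).
Setting ζ = 0.55: √(9.7K_p) = 5.2/(2·0.55) = 4.727, so K_p = 22.35/9.7 = 2.3.

K_p = 2.3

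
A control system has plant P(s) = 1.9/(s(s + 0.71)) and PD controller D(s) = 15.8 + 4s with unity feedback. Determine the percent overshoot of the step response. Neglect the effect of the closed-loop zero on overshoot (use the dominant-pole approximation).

2.59%

Forward path: (15.8 + 4s)·1.9/(s(s+0.71)). The closed-loop characteristic equation is s² + (0.71 + 1.9·4)s + 1.9·15.8 = 0.
That is s² + 8.31s + 30.02 = 0, so ω_n = 5.479 rad/s and ζ = 8.31/(2·5.479) = 0.7583.
%OS = 100·exp(−πζ/√(1−ζ²)) = 2.59%.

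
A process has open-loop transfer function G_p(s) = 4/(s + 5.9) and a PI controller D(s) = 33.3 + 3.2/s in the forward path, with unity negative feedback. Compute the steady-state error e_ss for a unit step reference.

0

The open loop D(s)G_p(s) has a pole at the origin (type 1), so the static position error constant is infinite and e_ss = 1/(1+∞) = 0.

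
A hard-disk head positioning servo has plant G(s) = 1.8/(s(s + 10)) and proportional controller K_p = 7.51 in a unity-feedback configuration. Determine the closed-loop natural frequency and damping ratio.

ω_n = 3.68 rad/s, ζ = 1.36

1 + K_p·G(s) = 0 gives s² + 10s + 13.52 = 0.
So ω_n² = 13.52 ⇒ ω_n = 3.677 rad/s, and ζ = 10/(2ω_n) = 1.36.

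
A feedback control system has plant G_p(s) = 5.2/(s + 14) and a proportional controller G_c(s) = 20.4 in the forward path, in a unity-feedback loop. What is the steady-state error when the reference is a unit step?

0.117

The loop is type 0. Static position error constant K_pos = G_c(0)·G_p(0) = 20.4·0.3714 = 7.577.
Steady-state error to a unit step: e_ss = 1/(1+K_pos) = 1/8.577 = 0.117.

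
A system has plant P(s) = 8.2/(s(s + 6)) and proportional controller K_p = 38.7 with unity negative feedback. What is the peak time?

T_p = 0.179 s

Closed-loop characteristic equation: s² + 6s + 317.3 = 0, so ω_n = 17.81 rad/s and ζ = 6/(2·17.81) = 0.1684.
Damped frequency ω_d = ω_n√(1−ζ²) = 17.56 rad/s, so peak time T_p = π/ω_d = 0.179 s.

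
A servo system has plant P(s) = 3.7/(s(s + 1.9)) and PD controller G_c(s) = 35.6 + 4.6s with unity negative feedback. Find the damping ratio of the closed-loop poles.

ζ = 0.824

Forward path: (35.6 + 4.6s)·3.7/(s(s+1.9)). The closed-loop characteristic equation is s² + (1.9 + 3.7·4.6)s + 3.7·35.6 = 0.
That is s² + 18.92s + 131.7 = 0, so ω_n = 11.48 rad/s and ζ = 18.92/(2·11.48) = 0.8243.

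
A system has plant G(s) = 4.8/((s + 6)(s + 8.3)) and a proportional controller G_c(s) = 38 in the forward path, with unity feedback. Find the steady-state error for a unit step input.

The loop is type 0. Static position error constant K_pos = G_c(0)·G(0) = 38·0.09639 = 3.663.
Steady-state error to a unit step: e_ss = 1/(1+K_pos) = 1/4.663 = 0.214.

0.214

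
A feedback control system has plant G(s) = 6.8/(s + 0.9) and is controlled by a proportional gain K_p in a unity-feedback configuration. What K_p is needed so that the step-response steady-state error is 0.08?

The loop is type 0, so e_ss(step) = 1/(1 + K_pos) with K_pos = K_p·G(0).
G(0) = 7.556. Require 1/(1 + K_p·7.556) = 0.08, so 1 + 7.556·K_p = 12.5.
K_p = (12.5 − 1)/7.556 = 1.52.

K_p = 1.52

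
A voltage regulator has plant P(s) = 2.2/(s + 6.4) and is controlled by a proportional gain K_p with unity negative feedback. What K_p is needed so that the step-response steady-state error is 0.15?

For a type-0 loop with proportional control, e_ss = 1/(1 + K_p·P(0)).
P(0) = 0.3438. Require 1/(1 + K_p·0.3438) = 0.15, so 1 + 0.3438·K_p = 6.667.
K_p = (6.667 − 1)/0.3438 = 16.5.

K_p = 16.5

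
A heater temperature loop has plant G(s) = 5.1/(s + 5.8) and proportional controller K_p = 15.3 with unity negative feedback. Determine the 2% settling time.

T_s ≈ 0.0477 s

Closed-loop transfer function: T(s) = K_p·G(s)/(1 + K_p·G(s)) = 78.03/(s + 5.8 + 78.03) = 78.03/(s + 83.83).
Time constant τ = 1/83.83 = 0.01193 s, so the 2% settling time is about 4τ = 0.0477 s.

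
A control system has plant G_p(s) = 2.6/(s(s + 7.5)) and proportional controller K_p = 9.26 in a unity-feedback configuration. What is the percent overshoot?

2.42%

The closed-loop denominator s² + 7.5s + 24.08 gives ω_n = √24.08 = 4.907 and ζ = 7.5/(2ω_n) = 0.7643.
%OS = 100·exp(−πζ/√(1−ζ²)) = 100·exp(−π·0.7643/√0.4159) = 2.42%.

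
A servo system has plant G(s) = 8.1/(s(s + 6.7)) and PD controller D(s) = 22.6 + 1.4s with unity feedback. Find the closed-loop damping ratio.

ζ = 0.667

Forward path: (22.6 + 1.4s)·8.1/(s(s+6.7)). The closed-loop characteristic equation is s² + (6.7 + 8.1·1.4)s + 8.1·22.6 = 0.
That is s² + 18.04s + 183.1 = 0, so ω_n = 13.53 rad/s and ζ = 18.04/(2·13.53) = 0.6667.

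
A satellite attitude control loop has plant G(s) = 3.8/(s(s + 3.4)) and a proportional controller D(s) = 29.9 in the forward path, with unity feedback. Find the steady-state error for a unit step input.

The open loop D(s)G(s) has a pole at the origin (type 1), so the static position error constant is infinite and e_ss = 1/(1+∞) = 0.

0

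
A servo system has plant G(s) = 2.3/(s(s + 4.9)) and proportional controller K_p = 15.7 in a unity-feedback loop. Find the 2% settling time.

T_s ≈ 1.63 s

The closed-loop denominator s² + 4.9s + 36.11 gives ω_n = √36.11 = 6.009 and ζ = 4.9/(2ω_n) = 0.4077.
2% settling time T_s ≈ 4/(ζω_n) = 4/2.45 = 1.63 s.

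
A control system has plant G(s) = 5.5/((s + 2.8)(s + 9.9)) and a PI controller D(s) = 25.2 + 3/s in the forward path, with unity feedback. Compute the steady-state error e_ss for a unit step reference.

0

The open loop D(s)G(s) has a pole at the origin (type 1), so the static position error constant is infinite and e_ss = 1/(1+∞) = 0.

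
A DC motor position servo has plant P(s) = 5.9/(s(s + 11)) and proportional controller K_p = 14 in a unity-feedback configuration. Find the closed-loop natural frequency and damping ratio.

ω_n = 9.09 rad/s, ζ = 0.605

With unity feedback the closed-loop characteristic equation is s² + 11s + 14·5.9 = s² + 11s + 82.6 = 0.
Matching s² + 2ζω_n s + ω_n²: ω_n = √82.6 = 9.088 rad/s and 2ζω_n = 11, so ζ = 11/(2·9.088) = 0.605.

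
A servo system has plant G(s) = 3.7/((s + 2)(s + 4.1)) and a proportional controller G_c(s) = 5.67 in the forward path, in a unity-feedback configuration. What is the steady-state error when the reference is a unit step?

The loop is type 0. Static position error constant K_pos = G_c(0)·G(0) = 5.67·0.4512 = 2.558.
Steady-state error to a unit step: e_ss = 1/(1+K_pos) = 1/3.558 = 0.281.

0.281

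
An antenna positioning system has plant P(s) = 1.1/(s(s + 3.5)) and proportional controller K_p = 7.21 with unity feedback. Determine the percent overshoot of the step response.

Closed-loop characteristic equation: s² + 3.5s + 7.931 = 0, so ω_n = 2.816 rad/s and ζ = 3.5/(2·2.816) = 0.6214.
%OS = 100·exp(−πζ/√(1−ζ²)) = 100·exp(−π·0.6214/√0.6139) = 8.28%.

8.28%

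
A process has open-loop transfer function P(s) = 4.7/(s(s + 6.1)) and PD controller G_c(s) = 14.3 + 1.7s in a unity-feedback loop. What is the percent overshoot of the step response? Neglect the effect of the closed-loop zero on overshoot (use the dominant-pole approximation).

Forward path: (14.3 + 1.7s)·4.7/(s(s+6.1)). The closed-loop characteristic equation is s² + (6.1 + 4.7·1.7)s + 4.7·14.3 = 0.
That is s² + 14.09s + 67.21 = 0, so ω_n = 8.198 rad/s and ζ = 14.09/(2·8.198) = 0.8593.
%OS = 100·exp(−πζ/√(1−ζ²)) = 0.51%.

0.51%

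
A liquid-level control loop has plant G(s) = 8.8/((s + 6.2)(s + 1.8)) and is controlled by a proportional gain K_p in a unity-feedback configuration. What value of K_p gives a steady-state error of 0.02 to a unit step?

For a type-0 loop with proportional control, e_ss = 1/(1 + K_p·G(0)).
G(0) = 0.7885. Require 1/(1 + K_p·0.7885) = 0.02, so 1 + 0.7885·K_p = 50.
K_p = (50 − 1)/0.7885 = 62.1.

K_p = 62.1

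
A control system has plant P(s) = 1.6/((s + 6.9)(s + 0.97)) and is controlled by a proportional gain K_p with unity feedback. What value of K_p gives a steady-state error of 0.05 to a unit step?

K_p = 79.5

The loop is type 0, so e_ss(step) = 1/(1 + K_pos) with K_pos = K_p·P(0).
P(0) = 0.2391. Require 1/(1 + K_p·0.2391) = 0.05, so 1 + 0.2391·K_p = 20.
K_p = (20 − 1)/0.2391 = 79.5.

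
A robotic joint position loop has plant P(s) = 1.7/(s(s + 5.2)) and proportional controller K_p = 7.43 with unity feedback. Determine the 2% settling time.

The closed-loop denominator s² + 5.2s + 12.63 gives ω_n = √12.63 = 3.554 and ζ = 5.2/(2ω_n) = 0.7316.
2% settling time T_s ≈ 4/(ζω_n) = 4/2.6 = 1.54 s.

T_s ≈ 1.54 s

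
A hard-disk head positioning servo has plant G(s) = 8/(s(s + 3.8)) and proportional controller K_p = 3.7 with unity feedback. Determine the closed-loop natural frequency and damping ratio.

ω_n = 5.44 rad/s, ζ = 0.349

With unity feedback the closed-loop characteristic equation is s² + 3.8s + 3.7·8 = s² + 3.8s + 29.6 = 0.
So ω_n² = 29.6 ⇒ ω_n = 5.441 rad/s, and ζ = 3.8/(2ω_n) = 0.349.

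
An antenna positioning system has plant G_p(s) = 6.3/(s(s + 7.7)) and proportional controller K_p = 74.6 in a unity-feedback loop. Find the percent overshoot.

The closed-loop denominator s² + 7.7s + 470 gives ω_n = √470 = 21.68 and ζ = 7.7/(2ω_n) = 0.1776.
%OS = 100·exp(−πζ/√(1−ζ²)) = 100·exp(−π·0.1776/√0.9685) = 56.7%.

56.7%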